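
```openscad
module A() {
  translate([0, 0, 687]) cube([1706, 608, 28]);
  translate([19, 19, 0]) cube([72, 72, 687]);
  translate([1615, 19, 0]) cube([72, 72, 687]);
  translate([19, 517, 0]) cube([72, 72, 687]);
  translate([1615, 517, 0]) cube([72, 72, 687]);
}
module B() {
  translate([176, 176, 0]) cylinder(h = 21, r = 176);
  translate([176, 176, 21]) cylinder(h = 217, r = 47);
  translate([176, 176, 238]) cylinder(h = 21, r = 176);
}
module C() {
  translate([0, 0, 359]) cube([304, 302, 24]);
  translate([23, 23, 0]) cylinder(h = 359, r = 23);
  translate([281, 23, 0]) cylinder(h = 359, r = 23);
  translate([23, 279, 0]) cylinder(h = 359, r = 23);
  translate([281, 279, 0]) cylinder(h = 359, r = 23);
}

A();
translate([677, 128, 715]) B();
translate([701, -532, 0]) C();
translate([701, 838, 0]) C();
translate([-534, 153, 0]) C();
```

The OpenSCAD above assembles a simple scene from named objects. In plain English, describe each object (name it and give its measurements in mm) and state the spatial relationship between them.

A is a rectangular dining table. The top is 1706×608×28 mm with its upper surface at z = 715 mm. It stands on four 72×72 mm square legs, each inset 19 mm from the nearest pair of top edges, running from the floor to the underside of the top.

B is a spool: two coaxial disc flanges of radius 176 mm and thickness 21 mm, joined by a core cylinder of radius 47 mm and height 217 mm. The lower flange rests on z = 0 and the three cylinders share a vertical axis.

C is a four-legged stool. The seat is 304×302 mm, 24 mm thick, top at z = 383 mm. It stands on four round legs, each 46 mm in diameter, from z = 0 to the seat underside, each leg's axis is inset half a diameter from the nearest pair of seat edges (so the leg's bounding box is flush with the corner).

The spool is on top of the table, centred. Three stools sit around the table at the −y, +y, −x sides.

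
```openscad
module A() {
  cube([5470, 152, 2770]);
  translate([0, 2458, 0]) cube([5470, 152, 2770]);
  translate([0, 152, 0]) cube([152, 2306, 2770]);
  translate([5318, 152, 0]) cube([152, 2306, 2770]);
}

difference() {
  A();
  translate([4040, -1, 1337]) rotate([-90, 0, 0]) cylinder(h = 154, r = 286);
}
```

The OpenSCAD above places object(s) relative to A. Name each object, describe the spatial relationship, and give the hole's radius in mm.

A is a house frame. The house frame has a circular hole through its front wall. The hole's radius is 286 mm.

The subtracted cylinder has r = 286 mm.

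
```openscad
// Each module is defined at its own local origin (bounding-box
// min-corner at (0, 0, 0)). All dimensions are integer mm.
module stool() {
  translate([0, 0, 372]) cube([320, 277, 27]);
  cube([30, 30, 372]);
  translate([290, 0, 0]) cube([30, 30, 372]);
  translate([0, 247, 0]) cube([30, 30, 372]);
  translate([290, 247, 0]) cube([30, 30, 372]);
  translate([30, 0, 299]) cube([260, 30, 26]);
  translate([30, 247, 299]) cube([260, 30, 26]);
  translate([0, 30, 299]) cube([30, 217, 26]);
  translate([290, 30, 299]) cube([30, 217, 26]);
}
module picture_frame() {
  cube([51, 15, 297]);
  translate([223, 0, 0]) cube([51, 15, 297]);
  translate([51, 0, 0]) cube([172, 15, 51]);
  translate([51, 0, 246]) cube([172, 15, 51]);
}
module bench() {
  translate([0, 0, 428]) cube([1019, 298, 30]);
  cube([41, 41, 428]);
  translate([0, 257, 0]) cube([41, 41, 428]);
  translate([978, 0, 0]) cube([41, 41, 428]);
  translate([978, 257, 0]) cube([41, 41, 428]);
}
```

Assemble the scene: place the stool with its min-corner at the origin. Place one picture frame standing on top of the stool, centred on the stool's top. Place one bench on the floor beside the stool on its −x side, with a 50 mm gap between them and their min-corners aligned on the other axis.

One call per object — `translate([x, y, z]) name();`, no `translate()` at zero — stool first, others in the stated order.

stool();
translate([23, 131, 399]) picture_frame();
translate([-1069, 0, 0]) bench();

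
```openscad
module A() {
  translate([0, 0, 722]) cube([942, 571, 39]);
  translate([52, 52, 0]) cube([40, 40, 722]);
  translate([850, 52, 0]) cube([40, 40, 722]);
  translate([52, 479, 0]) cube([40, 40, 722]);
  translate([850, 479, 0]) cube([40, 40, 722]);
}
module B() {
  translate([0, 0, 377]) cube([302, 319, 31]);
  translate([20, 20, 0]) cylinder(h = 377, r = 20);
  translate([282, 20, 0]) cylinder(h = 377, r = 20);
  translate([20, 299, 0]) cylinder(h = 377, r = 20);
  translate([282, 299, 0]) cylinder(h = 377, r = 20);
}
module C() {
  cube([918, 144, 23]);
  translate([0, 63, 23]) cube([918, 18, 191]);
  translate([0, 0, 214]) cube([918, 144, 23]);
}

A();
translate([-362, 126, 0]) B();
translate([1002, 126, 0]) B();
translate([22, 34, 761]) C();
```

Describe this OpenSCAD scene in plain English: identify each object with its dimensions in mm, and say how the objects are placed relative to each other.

A is a rectangular dining table. The top is 942×571×39 mm with its upper surface at z = 761 mm. It stands on four 40×40 mm square legs, each inset 52 mm from the nearest pair of top edges, running from the floor to the underside of the top.

B is a simple wooden stool: a rectangular seat 302 mm (x) by 319 mm (y), 31 mm thick, top face at z = 408 mm, on four round legs, each 40 mm in diameter. The legs rest on z = 0, each leg's axis is inset half a diameter from the nearest pair of seat edges (so the leg's bounding box is flush with the corner).

C is an I-beam lying along x, 918 mm long. Overall section height 237 mm. Two flanges 144 mm wide (y) and 23 mm thick, one on the floor and one at the top; a web 18 mm thick runs between them, centred on the flange width.

Two stools sit around the table at the −x, +x sides. The I-beam is on top of the table.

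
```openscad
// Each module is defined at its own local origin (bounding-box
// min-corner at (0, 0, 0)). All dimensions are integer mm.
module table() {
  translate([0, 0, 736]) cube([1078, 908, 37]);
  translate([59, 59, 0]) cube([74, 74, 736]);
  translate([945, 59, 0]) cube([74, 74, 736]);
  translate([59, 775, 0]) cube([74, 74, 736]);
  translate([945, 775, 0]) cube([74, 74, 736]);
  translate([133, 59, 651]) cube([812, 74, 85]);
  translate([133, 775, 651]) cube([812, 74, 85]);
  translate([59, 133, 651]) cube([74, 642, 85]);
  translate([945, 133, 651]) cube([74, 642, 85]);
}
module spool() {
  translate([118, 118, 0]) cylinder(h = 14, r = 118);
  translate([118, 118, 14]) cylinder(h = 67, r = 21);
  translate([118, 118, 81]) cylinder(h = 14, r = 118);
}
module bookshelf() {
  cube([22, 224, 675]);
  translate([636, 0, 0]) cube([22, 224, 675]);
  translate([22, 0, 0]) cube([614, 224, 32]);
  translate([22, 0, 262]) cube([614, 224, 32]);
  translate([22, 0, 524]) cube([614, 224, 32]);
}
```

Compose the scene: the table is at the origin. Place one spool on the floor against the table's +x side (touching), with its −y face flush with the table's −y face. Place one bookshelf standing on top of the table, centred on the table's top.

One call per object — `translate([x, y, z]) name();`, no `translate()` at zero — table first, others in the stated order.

table();
translate([1078, 0, 0]) spool();
translate([210, 342, 773]) bookshelf();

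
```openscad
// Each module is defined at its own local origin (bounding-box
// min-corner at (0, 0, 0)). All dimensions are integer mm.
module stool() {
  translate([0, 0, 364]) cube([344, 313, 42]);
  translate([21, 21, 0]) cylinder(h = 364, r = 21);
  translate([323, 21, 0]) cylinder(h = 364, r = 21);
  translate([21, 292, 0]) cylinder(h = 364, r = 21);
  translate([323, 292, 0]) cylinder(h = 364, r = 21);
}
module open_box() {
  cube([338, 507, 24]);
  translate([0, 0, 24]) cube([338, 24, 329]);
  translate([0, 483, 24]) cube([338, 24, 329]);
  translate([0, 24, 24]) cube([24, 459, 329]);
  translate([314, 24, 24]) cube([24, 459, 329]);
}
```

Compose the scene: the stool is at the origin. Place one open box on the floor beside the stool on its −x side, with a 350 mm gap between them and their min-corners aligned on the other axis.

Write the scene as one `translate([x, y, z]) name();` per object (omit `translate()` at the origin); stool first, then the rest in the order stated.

stool();
translate([-688, 0, 0]) open_box();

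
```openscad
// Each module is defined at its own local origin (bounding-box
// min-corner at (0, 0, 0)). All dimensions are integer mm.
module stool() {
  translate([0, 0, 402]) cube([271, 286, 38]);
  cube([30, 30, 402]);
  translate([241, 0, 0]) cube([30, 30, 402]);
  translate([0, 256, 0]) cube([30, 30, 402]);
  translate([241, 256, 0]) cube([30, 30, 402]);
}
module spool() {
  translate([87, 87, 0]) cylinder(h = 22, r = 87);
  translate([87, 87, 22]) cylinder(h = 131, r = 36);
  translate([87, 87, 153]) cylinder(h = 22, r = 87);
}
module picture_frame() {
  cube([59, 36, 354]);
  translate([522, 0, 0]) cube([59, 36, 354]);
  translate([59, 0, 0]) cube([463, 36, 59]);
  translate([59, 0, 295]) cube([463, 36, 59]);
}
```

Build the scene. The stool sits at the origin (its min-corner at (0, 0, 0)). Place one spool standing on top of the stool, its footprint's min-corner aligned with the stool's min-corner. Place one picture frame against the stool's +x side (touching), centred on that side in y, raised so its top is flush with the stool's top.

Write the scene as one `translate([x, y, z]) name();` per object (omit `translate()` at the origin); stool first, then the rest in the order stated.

stool();
translate([0, 0, 440]) spool();
translate([271, 125, 86]) picture_frame();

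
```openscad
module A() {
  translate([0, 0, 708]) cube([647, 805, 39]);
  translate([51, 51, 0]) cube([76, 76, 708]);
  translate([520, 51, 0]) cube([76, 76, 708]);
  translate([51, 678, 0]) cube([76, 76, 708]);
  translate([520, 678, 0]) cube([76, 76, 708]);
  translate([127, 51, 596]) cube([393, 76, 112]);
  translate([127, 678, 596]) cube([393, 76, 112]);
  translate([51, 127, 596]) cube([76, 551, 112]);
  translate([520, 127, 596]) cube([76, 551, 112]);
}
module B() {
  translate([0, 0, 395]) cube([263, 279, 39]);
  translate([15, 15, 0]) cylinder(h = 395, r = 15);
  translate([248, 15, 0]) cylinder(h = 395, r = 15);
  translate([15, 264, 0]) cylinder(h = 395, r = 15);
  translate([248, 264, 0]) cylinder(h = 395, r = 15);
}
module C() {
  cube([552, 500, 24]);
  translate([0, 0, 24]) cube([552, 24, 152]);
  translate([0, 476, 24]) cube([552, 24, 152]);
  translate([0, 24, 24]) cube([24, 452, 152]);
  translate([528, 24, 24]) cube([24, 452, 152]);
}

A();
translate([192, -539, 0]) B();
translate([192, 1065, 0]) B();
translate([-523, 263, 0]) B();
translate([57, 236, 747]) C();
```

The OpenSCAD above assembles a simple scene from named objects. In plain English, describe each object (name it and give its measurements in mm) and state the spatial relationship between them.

A is a rectangular dining table. The top is 647×805×39 mm with its upper surface at z = 747 mm. It stands on four 76×76 mm square legs, each inset 51 mm from the nearest pair of top edges, running from the floor to the underside of the top. Four apron rails, 76 mm thick and 112 mm tall, run between adjacent legs with their top edges flush with the underside of the top and their outer faces flush with the legs' outer faces.

B is a four-legged stool. The seat is a 263×279×39 mm slab whose top surface is at z = 434 mm; four round legs, each 30 mm in diameter, run from the floor (z = 0) to the underside of the seat, each leg's axis is inset half a diameter from the nearest pair of seat edges (so the leg's bounding box is flush with the corner).

C is an open storage box with external size 552×500×176 mm and wall thickness 24 mm (the base is also 24 mm thick). The base covers the whole footprint; the four walls stand on the base, with the y-facing walls full-width and the x-facing walls fitting between their inner faces.

Three stools sit around the table at the −y, +y, −x sides. The open box is on top of the table.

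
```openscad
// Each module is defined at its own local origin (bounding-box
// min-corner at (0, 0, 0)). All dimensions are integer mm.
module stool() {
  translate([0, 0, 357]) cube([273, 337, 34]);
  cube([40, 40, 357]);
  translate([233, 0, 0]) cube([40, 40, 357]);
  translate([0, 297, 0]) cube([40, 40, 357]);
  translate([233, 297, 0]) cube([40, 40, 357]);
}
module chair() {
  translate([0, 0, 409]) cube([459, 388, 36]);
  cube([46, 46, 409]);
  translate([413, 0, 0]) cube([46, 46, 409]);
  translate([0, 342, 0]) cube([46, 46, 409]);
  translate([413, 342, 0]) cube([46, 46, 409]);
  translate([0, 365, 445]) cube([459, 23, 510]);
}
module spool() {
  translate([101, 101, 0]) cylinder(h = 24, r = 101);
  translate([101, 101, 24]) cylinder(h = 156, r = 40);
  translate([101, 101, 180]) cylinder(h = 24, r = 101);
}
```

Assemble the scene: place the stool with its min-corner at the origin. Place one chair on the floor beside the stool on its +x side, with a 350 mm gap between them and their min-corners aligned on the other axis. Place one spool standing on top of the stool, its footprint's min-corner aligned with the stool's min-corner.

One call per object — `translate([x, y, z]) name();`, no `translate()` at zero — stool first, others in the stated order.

stool();
translate([623, 0, 0]) chair();
translate([0, 0, 391]) spool();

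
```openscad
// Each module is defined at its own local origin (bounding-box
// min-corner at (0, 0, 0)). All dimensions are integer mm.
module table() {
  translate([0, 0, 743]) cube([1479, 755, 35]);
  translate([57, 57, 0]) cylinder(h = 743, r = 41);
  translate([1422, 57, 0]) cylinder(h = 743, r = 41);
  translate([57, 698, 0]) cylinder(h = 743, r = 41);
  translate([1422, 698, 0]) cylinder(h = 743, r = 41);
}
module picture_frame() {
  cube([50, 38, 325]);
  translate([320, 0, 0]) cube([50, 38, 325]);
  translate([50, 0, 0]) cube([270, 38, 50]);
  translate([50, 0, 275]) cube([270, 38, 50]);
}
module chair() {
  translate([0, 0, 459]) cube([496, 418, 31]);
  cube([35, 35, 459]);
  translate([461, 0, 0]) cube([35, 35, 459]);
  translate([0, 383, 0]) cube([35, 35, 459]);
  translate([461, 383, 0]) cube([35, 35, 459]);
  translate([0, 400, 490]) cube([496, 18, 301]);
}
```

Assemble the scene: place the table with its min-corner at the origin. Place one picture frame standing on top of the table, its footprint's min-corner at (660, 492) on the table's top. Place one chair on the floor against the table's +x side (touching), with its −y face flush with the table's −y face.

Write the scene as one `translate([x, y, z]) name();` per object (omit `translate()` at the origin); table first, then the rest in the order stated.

table();
translate([660, 492, 778]) picture_frame();
translate([1479, 0, 0]) chair();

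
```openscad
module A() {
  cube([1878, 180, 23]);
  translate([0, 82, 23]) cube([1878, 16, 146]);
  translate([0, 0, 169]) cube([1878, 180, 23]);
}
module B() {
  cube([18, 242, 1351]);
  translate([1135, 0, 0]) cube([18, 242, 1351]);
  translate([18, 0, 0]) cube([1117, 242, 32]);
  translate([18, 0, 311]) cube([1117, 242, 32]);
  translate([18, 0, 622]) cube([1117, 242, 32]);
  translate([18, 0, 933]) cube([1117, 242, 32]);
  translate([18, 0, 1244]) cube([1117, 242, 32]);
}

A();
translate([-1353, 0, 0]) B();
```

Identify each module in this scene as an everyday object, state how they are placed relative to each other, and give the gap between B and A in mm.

A is an I-beam. B is a bookshelf. The bookshelf is on the floor beside the I-beam on its −x side. The gap between the bookshelf and the I-beam is 200 mm.

The bookshelf's nearest face is 200 mm from the I-beam's −x face.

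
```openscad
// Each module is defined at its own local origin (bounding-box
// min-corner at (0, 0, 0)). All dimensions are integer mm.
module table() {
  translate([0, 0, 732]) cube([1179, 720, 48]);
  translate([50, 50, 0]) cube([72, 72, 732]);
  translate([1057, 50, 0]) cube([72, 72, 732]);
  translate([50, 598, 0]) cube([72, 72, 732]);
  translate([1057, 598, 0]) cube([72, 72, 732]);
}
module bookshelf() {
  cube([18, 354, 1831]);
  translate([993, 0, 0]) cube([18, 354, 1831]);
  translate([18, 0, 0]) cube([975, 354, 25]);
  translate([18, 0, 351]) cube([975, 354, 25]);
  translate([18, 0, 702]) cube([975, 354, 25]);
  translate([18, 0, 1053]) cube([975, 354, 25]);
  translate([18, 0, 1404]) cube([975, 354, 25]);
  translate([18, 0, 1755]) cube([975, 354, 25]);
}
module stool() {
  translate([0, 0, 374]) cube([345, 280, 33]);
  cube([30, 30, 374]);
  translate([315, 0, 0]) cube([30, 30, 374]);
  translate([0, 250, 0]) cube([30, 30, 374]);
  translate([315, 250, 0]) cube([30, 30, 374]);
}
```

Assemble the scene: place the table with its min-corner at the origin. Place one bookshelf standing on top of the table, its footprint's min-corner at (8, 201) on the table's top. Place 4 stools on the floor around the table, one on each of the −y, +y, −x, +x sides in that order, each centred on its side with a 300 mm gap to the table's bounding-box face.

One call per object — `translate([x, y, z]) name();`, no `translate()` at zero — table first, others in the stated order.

table();
translate([8, 201, 780]) bookshelf();
translate([417, -580, 0]) stool();
translate([417, 1020, 0]) stool();
translate([-645, 220, 0]) stool();
translate([1479, 220, 0]) stool();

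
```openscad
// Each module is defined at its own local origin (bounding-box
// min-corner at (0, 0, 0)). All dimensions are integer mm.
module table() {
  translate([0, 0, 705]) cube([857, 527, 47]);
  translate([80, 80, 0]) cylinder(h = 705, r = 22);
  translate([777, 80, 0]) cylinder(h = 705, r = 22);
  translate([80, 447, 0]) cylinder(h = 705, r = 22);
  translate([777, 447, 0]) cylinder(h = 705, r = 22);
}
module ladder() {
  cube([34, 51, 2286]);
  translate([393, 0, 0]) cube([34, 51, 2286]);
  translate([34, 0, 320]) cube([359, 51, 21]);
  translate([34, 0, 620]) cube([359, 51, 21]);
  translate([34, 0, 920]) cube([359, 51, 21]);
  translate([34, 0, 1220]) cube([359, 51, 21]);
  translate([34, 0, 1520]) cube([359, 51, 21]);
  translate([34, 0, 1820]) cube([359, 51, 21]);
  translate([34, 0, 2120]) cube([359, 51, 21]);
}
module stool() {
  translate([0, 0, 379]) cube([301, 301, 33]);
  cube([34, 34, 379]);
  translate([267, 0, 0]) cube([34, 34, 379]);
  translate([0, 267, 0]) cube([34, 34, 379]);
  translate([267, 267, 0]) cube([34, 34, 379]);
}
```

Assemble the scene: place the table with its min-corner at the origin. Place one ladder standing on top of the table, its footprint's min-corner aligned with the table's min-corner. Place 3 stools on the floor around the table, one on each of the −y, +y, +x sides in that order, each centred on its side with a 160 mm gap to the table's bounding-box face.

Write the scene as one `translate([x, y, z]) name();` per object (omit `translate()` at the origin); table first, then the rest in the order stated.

table();
translate([0, 0, 752]) ladder();
translate([278, -461, 0]) stool();
translate([278, 687, 0]) stool();
translate([1017, 113, 0]) stool();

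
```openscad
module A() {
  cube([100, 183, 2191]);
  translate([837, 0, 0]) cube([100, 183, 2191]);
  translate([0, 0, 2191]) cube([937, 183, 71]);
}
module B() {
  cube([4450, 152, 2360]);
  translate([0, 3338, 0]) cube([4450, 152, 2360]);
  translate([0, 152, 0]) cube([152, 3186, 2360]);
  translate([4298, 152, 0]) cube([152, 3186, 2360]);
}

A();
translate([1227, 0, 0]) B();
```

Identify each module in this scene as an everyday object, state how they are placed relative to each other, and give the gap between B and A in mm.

A is a door frame. B is a house frame. The house frame is on the floor beside the door frame on its +x side. The gap between the house frame and the door frame is 290 mm.

The house frame's nearest face is 290 mm from the door frame's +x face.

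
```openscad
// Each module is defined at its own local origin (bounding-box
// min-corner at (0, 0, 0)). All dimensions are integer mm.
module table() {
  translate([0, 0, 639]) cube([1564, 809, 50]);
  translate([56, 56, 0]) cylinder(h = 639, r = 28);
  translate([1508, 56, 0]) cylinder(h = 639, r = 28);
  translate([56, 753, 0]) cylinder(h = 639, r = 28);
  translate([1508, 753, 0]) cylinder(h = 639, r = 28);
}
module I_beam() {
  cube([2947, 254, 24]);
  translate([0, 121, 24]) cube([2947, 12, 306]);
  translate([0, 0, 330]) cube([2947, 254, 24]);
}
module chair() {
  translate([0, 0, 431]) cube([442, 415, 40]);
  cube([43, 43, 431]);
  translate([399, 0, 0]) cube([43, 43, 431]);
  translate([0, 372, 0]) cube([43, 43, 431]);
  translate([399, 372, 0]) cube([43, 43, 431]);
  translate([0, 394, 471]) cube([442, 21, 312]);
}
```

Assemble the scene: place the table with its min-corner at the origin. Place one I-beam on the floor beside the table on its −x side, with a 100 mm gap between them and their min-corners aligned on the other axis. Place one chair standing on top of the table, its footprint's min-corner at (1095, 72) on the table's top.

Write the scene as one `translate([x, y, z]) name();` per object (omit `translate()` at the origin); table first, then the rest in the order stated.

table();
translate([-3047, 0, 0]) I_beam();
translate([1095, 72, 689]) chair();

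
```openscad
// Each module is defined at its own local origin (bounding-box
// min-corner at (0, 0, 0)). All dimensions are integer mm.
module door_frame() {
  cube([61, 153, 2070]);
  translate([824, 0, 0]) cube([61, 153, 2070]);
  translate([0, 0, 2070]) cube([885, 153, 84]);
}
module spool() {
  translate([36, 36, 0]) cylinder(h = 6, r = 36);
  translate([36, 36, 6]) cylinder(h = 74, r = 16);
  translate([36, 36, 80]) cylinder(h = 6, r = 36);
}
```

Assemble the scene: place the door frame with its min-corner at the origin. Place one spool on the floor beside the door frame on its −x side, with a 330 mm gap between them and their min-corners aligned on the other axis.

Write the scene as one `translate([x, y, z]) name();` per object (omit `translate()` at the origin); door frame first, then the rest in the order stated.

door_frame();
translate([-402, 0, 0]) spool();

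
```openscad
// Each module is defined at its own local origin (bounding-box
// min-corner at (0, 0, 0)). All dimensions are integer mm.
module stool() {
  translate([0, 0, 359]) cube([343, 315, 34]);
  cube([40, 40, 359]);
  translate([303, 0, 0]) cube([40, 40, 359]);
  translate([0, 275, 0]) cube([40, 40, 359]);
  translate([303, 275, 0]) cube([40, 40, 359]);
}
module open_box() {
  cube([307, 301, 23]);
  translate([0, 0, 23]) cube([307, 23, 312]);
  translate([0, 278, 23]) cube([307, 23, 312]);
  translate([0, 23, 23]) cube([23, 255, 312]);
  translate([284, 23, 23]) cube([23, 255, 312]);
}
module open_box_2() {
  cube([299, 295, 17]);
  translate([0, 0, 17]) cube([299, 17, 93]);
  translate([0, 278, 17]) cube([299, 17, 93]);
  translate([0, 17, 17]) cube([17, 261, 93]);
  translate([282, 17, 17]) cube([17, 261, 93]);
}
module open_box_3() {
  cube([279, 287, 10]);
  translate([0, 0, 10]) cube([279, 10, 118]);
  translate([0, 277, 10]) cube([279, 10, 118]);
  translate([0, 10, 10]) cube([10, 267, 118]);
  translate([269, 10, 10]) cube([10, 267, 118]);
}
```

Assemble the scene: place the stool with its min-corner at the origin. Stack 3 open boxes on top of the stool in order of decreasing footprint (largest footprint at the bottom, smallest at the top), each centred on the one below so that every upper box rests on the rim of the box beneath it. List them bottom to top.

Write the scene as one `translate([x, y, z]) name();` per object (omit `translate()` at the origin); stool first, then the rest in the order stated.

stool();
translate([18, 7, 393]) open_box();
translate([22, 10, 728]) open_box_2();
translate([32, 14, 838]) open_box_3();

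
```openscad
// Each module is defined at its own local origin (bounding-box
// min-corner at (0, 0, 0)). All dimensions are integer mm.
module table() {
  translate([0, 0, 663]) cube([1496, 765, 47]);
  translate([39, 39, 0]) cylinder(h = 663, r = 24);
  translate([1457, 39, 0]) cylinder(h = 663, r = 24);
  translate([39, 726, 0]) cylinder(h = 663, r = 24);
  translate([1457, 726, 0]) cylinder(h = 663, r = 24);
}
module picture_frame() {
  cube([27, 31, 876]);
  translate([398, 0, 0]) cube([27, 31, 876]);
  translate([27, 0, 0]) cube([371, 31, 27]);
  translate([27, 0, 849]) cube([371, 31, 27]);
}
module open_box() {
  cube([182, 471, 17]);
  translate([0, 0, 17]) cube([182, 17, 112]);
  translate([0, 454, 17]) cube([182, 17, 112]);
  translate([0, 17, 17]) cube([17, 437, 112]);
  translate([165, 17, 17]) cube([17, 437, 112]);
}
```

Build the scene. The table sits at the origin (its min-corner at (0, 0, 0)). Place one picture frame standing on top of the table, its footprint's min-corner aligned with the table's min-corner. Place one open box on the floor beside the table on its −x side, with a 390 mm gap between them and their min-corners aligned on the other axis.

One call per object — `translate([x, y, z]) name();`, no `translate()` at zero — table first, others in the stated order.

table();
translate([0, 0, 710]) picture_frame();
translate([-572, 0, 0]) open_box();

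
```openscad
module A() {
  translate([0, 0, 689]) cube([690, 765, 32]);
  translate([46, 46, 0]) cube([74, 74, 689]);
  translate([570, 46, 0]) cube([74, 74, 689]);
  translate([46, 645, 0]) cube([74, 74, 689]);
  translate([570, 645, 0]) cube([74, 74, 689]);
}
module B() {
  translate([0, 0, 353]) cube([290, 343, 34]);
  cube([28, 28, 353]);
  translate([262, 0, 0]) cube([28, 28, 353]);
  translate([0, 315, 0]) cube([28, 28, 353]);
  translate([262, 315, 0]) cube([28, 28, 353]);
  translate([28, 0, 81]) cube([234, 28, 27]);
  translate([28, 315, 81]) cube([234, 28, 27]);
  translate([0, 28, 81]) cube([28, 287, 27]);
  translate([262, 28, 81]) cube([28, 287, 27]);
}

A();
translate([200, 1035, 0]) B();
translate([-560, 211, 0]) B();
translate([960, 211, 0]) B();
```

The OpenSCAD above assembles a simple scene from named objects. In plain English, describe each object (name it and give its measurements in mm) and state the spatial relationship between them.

A is a table with a 690×765 mm rectangular top, 32 mm thick, top surface at z = 721 mm, supported by four 74×74 mm square legs, each inset 46 mm from the nearest pair of top edges, running from the floor.

B is a four-legged stool. The seat is 290×343 mm, 34 mm thick, top at z = 387 mm. It stands on four square legs, each 28×28 mm in cross-section, from z = 0 to the seat underside, each flush with a corner of the seat. Four stretchers, 28 mm wide and 27 mm tall, connect adjacent legs with their undersides at z = 81 mm, each running between the inner faces of the legs it joins and aligned with the legs' outer faces on the other axis.

Three stools sit around the table at the +y, −x, +x sides.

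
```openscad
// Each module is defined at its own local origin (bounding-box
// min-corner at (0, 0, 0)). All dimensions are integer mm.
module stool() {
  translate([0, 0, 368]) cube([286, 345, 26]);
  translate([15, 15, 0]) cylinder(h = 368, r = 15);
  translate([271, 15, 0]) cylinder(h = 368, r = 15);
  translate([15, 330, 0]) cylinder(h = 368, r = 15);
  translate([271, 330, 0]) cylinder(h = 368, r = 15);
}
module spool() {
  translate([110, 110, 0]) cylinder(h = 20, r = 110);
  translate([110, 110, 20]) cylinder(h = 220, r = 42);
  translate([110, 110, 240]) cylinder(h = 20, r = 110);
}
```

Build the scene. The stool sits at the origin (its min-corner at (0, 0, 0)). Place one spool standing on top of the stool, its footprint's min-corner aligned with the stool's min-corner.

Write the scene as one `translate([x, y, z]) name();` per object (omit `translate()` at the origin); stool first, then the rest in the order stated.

stool();
translate([0, 0, 394]) spool();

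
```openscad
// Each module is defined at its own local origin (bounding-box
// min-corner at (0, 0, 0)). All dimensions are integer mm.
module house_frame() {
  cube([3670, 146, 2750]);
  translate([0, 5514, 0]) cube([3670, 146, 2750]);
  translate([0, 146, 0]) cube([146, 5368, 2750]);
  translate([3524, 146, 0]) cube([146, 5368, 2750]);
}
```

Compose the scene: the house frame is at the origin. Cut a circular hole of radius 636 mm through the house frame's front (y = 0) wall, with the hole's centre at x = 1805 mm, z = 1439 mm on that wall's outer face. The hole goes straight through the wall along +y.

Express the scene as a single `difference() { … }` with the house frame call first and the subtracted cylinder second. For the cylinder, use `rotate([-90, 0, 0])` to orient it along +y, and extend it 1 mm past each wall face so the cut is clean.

difference() {
  house_frame();
  translate([1805, -1, 1439]) rotate([-90, 0, 0]) cylinder(h = 148, r = 636);
}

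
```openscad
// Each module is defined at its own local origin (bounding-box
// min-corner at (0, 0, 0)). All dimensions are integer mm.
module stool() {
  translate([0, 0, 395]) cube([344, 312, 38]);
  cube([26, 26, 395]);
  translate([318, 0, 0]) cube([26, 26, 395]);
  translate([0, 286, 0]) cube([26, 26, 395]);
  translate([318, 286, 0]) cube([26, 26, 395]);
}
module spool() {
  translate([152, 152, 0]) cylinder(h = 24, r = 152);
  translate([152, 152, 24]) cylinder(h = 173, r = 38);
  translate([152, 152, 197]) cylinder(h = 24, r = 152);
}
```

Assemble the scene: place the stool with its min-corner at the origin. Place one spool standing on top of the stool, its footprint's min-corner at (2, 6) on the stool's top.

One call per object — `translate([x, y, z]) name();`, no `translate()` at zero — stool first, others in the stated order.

stool();
translate([2, 6, 433]) spool();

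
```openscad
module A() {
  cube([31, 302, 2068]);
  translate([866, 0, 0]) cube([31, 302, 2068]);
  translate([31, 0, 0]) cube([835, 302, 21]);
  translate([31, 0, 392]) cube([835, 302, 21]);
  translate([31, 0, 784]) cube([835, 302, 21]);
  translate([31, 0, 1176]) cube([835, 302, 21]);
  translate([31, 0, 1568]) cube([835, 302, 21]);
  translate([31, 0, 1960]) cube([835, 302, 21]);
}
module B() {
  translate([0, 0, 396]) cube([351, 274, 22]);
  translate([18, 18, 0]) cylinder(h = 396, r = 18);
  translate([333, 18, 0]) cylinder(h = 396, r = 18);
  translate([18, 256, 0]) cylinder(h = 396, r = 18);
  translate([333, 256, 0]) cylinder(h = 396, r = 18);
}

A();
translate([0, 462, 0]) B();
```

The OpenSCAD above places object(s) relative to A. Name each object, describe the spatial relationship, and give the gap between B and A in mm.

The stool's nearest face is 160 mm from the bookshelf's +y face.

A is a bookshelf. B is a stool. The stool is on the floor beside the bookshelf on its +y side. The gap between the stool and the bookshelf is 160 mm.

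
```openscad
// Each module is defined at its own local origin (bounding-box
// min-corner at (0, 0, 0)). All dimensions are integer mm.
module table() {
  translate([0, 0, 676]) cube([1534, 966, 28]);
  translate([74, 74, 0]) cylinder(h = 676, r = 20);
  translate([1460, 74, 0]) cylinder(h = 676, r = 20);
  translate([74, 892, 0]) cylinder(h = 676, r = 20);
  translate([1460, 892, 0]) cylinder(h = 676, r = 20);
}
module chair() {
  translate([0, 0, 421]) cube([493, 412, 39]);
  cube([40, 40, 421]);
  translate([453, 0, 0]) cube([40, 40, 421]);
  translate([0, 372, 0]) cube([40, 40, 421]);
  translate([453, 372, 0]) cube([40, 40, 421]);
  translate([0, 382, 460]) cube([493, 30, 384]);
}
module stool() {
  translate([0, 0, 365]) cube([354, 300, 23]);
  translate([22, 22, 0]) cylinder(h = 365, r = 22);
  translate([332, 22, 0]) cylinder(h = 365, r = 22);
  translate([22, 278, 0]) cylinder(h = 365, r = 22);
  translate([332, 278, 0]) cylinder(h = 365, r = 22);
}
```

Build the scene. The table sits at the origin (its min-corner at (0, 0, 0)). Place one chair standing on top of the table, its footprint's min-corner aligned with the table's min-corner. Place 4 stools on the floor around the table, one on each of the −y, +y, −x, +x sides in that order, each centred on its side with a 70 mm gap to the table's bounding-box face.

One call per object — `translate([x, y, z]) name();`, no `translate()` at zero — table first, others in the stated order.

table();
translate([0, 0, 704]) chair();
translate([590, -370, 0]) stool();
translate([590, 1036, 0]) stool();
translate([-424, 333, 0]) stool();
translate([1604, 333, 0]) stool();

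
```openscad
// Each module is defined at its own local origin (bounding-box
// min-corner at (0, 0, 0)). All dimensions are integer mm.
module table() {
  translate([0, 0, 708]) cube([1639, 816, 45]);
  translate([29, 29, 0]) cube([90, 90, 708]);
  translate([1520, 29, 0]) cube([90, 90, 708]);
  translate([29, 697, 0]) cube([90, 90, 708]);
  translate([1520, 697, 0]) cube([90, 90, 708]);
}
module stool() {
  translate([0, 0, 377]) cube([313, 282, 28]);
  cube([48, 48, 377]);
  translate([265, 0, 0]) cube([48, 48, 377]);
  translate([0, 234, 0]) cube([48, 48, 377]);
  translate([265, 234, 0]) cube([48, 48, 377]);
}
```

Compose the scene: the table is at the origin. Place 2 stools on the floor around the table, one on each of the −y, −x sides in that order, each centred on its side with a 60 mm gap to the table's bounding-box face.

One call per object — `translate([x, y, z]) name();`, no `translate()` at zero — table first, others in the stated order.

table();
translate([663, -342, 0]) stool();
translate([-373, 267, 0]) stool();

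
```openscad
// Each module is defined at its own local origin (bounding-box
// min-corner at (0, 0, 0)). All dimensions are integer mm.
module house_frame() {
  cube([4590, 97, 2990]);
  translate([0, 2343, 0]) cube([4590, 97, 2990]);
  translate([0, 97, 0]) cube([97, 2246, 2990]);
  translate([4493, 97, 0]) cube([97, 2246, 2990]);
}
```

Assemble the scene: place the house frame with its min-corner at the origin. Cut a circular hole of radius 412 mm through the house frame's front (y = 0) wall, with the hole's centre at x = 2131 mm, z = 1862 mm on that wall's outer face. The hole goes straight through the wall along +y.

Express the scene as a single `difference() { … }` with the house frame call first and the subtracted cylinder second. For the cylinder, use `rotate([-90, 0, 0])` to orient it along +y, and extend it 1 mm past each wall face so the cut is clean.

difference() {
  house_frame();
  translate([2131, -1, 1862]) rotate([-90, 0, 0]) cylinder(h = 99, r = 412);
}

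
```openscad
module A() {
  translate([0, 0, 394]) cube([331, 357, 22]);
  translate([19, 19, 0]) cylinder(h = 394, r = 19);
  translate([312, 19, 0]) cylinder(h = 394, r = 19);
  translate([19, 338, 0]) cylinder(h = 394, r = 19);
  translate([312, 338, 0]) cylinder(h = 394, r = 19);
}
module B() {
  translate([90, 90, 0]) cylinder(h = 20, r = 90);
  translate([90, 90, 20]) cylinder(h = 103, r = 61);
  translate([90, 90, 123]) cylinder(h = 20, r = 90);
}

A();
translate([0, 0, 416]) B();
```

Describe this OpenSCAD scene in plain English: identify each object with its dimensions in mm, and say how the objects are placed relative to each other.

A is a simple wooden stool: a rectangular seat 331 mm (x) by 357 mm (y), 22 mm thick, top face at z = 416 mm, on four round legs, each 38 mm in diameter. The legs rest on z = 0, each leg's axis is inset half a diameter from the nearest pair of seat edges (so the leg's bounding box is flush with the corner).

B is a spool: two coaxial disc flanges of radius 90 mm and thickness 20 mm, joined by a core cylinder of radius 61 mm and height 103 mm. The lower flange rests on z = 0 and the three cylinders share a vertical axis.

The spool is on top of the stool.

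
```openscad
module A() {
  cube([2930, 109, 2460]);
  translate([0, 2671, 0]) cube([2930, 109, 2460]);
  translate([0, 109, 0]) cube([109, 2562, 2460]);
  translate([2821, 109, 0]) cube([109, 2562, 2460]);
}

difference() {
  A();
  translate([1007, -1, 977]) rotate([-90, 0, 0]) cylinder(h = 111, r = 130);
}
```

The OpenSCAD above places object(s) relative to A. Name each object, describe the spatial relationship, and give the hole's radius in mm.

The subtracted cylinder has r = 130 mm.

A is a house frame. The house frame has a circular hole through its front wall. The hole's radius is 130 mm.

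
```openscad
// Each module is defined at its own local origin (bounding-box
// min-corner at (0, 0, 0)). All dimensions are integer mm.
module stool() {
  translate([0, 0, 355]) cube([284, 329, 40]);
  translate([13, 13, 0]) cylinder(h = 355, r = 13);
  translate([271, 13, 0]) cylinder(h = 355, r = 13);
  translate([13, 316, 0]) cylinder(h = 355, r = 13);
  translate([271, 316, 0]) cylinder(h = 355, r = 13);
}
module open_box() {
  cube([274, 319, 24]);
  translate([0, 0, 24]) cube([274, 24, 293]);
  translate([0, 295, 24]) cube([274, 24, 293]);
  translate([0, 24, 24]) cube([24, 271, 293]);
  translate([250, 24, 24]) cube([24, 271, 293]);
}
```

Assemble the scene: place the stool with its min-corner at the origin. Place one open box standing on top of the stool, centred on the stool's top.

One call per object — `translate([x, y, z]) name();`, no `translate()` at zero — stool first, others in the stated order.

stool();
translate([5, 5, 395]) open_box();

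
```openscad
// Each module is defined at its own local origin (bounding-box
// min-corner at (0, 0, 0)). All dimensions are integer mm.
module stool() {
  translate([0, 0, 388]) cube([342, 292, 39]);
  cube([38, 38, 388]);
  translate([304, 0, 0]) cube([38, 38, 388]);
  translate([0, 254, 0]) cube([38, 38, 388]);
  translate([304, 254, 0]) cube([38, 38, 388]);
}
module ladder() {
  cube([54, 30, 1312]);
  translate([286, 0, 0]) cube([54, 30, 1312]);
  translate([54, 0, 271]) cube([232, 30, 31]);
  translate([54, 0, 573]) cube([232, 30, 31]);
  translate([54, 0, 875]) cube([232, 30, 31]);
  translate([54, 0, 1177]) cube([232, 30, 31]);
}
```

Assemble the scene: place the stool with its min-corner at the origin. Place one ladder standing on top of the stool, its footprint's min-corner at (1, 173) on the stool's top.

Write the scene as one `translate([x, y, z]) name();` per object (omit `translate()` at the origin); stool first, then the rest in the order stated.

stool();
translate([1, 173, 427]) ladder();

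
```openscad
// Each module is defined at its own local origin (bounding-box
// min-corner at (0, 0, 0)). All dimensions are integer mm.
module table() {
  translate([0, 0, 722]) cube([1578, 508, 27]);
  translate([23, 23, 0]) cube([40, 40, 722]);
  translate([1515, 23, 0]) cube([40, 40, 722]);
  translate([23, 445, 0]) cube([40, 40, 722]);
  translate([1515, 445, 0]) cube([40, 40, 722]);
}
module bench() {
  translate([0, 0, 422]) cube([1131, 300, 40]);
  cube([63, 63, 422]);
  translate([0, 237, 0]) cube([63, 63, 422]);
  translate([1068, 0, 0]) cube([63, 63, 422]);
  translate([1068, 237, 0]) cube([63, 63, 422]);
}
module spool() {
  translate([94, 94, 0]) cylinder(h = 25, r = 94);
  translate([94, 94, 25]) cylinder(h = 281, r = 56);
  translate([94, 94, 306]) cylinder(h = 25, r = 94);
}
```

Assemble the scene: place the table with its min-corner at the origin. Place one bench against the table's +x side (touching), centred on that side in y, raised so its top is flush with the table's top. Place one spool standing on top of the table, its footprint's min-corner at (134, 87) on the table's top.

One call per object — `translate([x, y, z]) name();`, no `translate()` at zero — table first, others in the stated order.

table();
translate([1578, 104, 287]) bench();
translate([134, 87, 749]) spool();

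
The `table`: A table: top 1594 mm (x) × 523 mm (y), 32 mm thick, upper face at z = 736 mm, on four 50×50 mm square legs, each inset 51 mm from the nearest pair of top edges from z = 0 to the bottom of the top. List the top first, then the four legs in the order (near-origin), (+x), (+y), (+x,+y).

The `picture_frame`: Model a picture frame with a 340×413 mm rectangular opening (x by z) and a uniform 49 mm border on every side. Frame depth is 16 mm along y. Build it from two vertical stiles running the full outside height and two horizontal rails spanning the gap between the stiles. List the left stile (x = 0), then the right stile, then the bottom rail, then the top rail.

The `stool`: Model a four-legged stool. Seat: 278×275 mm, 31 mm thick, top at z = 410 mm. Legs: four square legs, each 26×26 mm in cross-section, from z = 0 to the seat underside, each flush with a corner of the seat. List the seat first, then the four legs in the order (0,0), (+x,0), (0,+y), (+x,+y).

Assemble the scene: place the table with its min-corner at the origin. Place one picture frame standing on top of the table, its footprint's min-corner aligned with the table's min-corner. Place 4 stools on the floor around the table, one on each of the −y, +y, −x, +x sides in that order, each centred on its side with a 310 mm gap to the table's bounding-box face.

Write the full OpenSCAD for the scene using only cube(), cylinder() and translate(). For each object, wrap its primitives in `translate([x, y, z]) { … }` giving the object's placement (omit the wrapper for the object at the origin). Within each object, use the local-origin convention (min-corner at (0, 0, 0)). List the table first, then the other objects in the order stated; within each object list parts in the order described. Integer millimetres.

translate([0, 0, 704]) cube([1594, 523, 32]);
translate([51, 51, 0]) cube([50, 50, 704]);
translate([1493, 51, 0]) cube([50, 50, 704]);
translate([51, 422, 0]) cube([50, 50, 704]);
translate([1493, 422, 0]) cube([50, 50, 704]);
translate([0, 0, 736]) {
  cube([49, 16, 511]);
  translate([389, 0, 0]) cube([49, 16, 511]);
  translate([49, 0, 0]) cube([340, 16, 49]);
  translate([49, 0, 462]) cube([340, 16, 49]);
}
translate([658, -585, 0]) {
  translate([0, 0, 379]) cube([278, 275, 31]);
  cube([26, 26, 379]);
  translate([252, 0, 0]) cube([26, 26, 379]);
  translate([0, 249, 0]) cube([26, 26, 379]);
  translate([252, 249, 0]) cube([26, 26, 379]);
}
translate([658, 833, 0]) {
  translate([0, 0, 379]) cube([278, 275, 31]);
  cube([26, 26, 379]);
  translate([252, 0, 0]) cube([26, 26, 379]);
  translate([0, 249, 0]) cube([26, 26, 379]);
  translate([252, 249, 0]) cube([26, 26, 379]);
}
translate([-588, 124, 0]) {
  translate([0, 0, 379]) cube([278, 275, 31]);
  cube([26, 26, 379]);
  translate([252, 0, 0]) cube([26, 26, 379]);
  translate([0, 249, 0]) cube([26, 26, 379]);
  translate([252, 249, 0]) cube([26, 26, 379]);
}
translate([1904, 124, 0]) {
  translate([0, 0, 379]) cube([278, 275, 31]);
  cube([26, 26, 379]);
  translate([252, 0, 0]) cube([26, 26, 379]);
  translate([0, 249, 0]) cube([26, 26, 379]);
  translate([252, 249, 0]) cube([26, 26, 379]);
}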